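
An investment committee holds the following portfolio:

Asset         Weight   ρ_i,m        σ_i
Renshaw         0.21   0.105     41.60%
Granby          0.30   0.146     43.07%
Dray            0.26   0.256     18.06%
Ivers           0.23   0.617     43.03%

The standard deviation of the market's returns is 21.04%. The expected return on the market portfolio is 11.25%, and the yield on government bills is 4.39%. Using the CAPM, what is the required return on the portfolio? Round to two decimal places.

β_Renshaw = 0.105 × 41.60% / 21.04% = 0.2076
β_Granby = 0.146 × 43.07% / 21.04% = 0.2989
β_Dray = 0.256 × 18.06% / 21.04% = 0.2197
β_Ivers = 0.617 × 43.03% / 21.04% = 1.2619
β_P = Σ w_i β_i = 0.21×0.2076 + 0.30×0.2989 + 0.26×0.2197 + 0.23×1.2619 = 0.4806
MRP = 11.25% − 4.39% = 6.86%
E(R_P) = R_f + β_P × MRP = 4.39% + 0.4806 × 6.86% = 7.69%

7.69%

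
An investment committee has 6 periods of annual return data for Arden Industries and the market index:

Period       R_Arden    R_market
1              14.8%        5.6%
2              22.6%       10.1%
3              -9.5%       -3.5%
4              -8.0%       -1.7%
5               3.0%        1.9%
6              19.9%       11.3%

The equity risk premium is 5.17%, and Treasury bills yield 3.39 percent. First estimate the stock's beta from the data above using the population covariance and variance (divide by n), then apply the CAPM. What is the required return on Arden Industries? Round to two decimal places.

Mean R_i = (14.8 + 22.6 − 9.5 − 8.0 + 3.0 + 19.9) / 6 = 7.1333%
Mean R_m = (5.6 + 10.1 − 3.5 − 1.7 + 1.9 + 11.3) / 6 = 3.9500%
Σ(R_i − R̄_i)(R_m − R̄_m) = 419.5000  ⇒  Cov = 419.5000 / 6 = 69.9167
Σ(R_m − R̄_m)² = 186.1950  ⇒  Var(R_m) = 186.1950 / 6 = 31.0325
β = Cov / Var(R_m) = 69.9167 / 31.0325 = 2.2530
E(R) = R_f + β × MRP = 3.39% + 2.2530 × 5.17% = 15.04%

15.04%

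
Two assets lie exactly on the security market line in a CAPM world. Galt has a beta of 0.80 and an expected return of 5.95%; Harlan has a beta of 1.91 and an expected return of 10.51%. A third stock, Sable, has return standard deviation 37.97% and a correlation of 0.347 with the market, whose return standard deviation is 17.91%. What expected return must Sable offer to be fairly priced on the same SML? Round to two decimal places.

5.69%

MRP = (10.51% − 5.95%) / (1.91 − 0.80) = 4.1081%
R_f = 5.95% − 0.80 × 4.1081% = 2.6635%
β_Sable = ρ·σ_i/σ_m = 0.347 × 37.97 / 17.91 = 0.7357
E(R_Sable) = R_f + β × MRP = 2.6635% + 0.7357 × 4.1081% = 5.69%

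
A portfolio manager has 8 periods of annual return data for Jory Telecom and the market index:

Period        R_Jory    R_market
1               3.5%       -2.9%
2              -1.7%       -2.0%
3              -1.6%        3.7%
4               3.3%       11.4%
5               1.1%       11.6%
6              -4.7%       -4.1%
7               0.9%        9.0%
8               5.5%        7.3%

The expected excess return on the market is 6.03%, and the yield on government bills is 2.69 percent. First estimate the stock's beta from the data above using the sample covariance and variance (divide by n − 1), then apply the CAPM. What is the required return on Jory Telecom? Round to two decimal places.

4.28%

Mean R_i = (3.5 − 1.7 − 1.6 + 3.3 + 1.1 − 4.7 + 0.9 + 5.5) / 8 = 0.7875%
Mean R_m = (-2.9 − 2.0 + 3.7 + 11.4 + 11.6 − 4.1 + 9.0 + 7.3) / 8 = 4.2500%
Σ(R_i − R̄_i)(R_m − R̄_m) = 78.4550  ⇒  Cov = 78.4550 / 7 = 11.2079
Σ(R_m − R̄_m)² = 297.2200  ⇒  Var(R_m) = 297.2200 / 7 = 42.4600
β = Cov / Var(R_m) = 11.2079 / 42.4600 = 0.2640
E(R) = R_f + β × MRP = 2.69% + 0.2640 × 6.03% = 4.28%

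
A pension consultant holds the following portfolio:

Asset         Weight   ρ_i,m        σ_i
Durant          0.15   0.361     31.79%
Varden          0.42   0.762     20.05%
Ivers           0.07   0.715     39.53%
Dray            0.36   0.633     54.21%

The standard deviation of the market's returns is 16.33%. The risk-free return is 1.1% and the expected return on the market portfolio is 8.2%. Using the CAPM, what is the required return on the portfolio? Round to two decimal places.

10.87%

β_Durant = 0.361 × 31.79% / 16.33% = 0.7028
β_Varden = 0.762 × 20.05% / 16.33% = 0.9356
β_Ivers = 0.715 × 39.53% / 16.33% = 1.7308
β_Dray = 0.633 × 54.21% / 16.33% = 2.1013
β_P = Σ w_i β_i = 0.15×0.7028 + 0.42×0.9356 + 0.07×1.7308 + 0.36×2.1013 = 1.3760
MRP = 8.2% − 1.1% = 7.10%
E(R_P) = R_f + β_P × MRP = 1.1% + 1.3760 × 7.1% = 10.87%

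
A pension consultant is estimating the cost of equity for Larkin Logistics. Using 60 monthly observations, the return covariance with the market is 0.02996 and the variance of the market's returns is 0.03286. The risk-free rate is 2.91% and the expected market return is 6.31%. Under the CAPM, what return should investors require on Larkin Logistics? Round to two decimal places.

β = Cov(R_i, R_m) / Var(R_m) = 0.02996 / 0.03286 = 0.9117
MRP = 6.31% − 2.91% = 3.40%
E(R) = R_f + β × MRP = 2.91% + 0.9117 × 3.40% = 6.01%

6.01%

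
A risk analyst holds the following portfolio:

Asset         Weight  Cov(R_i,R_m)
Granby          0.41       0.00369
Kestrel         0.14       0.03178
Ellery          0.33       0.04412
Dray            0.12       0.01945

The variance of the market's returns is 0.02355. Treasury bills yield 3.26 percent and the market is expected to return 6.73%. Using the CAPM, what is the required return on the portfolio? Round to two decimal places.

β_Granby = 0.00369 / 0.02355 = 0.1567
β_Kestrel = 0.03178 / 0.02355 = 1.3495
β_Ellery = 0.04412 / 0.02355 = 1.8735
β_Dray = 0.01945 / 0.02355 = 0.8259
β_P = Σ w_i β_i = 0.41×0.1567 + 0.14×1.3495 + 0.33×1.8735 + 0.12×0.8259 = 0.9705
MRP = 6.73% − 3.26% = 3.47%
E(R_P) = R_f + β_P × MRP = 3.26% + 0.9705 × 3.47% = 6.63%

6.63%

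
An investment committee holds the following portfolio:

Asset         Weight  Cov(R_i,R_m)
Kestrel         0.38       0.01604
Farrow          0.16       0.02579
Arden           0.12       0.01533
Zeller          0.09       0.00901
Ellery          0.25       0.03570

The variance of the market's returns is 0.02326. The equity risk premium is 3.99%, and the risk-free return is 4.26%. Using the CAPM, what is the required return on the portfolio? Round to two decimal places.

β_Kestrel = 0.01604 / 0.02326 = 0.6896
β_Farrow = 0.02579 / 0.02326 = 1.1088
β_Arden = 0.01533 / 0.02326 = 0.6591
β_Zeller = 0.00901 / 0.02326 = 0.3874
β_Ellery = 0.03570 / 0.02326 = 1.5348
β_P = Σ w_i β_i = 0.38×0.6896 + 0.16×1.1088 + 0.12×0.6591 + 0.09×0.3874 + 0.25×1.5348 = 0.9371
E(R_P) = R_f + β_P × MRP = 4.26% + 0.9371 × 3.99% = 8.00%

8.00%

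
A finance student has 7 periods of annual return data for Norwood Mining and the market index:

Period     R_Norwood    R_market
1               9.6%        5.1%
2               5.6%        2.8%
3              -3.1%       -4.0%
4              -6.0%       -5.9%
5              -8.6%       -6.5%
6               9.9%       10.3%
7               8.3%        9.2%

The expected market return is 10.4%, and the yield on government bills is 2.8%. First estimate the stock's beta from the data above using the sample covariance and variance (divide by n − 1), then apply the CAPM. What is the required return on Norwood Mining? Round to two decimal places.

10.95%

Mean R_i = (9.6 + 5.6 − 3.1 − 6.0 − 8.6 + 9.9 + 8.3) / 7 = 2.2429%
Mean R_m = (5.1 + 2.8 − 4.0 − 5.9 − 6.5 + 10.3 + 9.2) / 7 = 1.5714%
Σ(R_i − R̄_i)(R_m − R̄_m) = 321.9986  ⇒  Cov = 321.9986 / 6 = 53.6664
Σ(R_m − R̄_m)² = 300.3543  ⇒  Var(R_m) = 300.3543 / 6 = 50.0591
β = Cov / Var(R_m) = 53.6664 / 50.0591 = 1.0721
MRP = 10.4% − 2.8% = 7.60%
E(R) = R_f + β × MRP = 2.8% + 1.0721 × 7.6% = 10.95%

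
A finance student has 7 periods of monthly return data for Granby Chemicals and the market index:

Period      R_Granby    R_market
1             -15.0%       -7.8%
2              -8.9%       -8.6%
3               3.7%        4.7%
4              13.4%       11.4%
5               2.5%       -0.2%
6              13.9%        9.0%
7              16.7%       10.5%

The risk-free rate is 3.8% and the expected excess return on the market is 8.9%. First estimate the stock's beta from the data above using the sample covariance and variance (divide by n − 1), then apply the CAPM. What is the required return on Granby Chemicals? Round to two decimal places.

Mean R_i = (-15.0 − 8.9 + 3.7 + 13.4 + 2.5 + 13.9 + 16.7) / 7 = 3.7571%
Mean R_m = (-7.8 − 8.6 + 4.7 + 11.4 − 0.2 + 9.0 + 10.5) / 7 = 2.7143%
Σ(R_i − R̄_i)(R_m − R̄_m) = 592.2543  ⇒  Cov = 592.2543 / 6 = 98.7091
Σ(R_m − R̄_m)² = 426.5686  ⇒  Var(R_m) = 426.5686 / 6 = 71.0948
β = Cov / Var(R_m) = 98.7091 / 71.0948 = 1.3884
E(R) = R_f + β × MRP = 3.8% + 1.3884 × 8.9% = 16.16%

16.16%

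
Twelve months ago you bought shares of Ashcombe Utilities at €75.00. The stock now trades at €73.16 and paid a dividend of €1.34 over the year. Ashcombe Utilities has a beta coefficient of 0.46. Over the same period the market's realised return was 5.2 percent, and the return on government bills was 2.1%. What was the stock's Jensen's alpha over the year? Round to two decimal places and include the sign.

-4.19%

Realised HPR = (P1 + D1 − P0) / P0 = (73.16 + 1.34 − 75.00) / 75.00 = -0.50 / 75.00 = -0.6667%
MRP = 5.2% − 2.1% = 3.10%
CAPM required = R_f + β·MRP = 2.1% + 0.46 × 3.1% = 3.5260%
α = realised − required = -0.6667% − 3.5260% = -4.19%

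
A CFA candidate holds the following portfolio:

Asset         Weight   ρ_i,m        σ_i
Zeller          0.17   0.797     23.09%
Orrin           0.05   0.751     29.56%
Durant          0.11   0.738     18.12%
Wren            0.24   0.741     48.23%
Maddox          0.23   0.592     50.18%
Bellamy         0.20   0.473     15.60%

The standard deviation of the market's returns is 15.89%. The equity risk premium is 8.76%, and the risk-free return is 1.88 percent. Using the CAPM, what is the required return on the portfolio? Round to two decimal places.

β_Zeller = 0.797 × 23.09% / 15.89% = 1.1581
β_Orrin = 0.751 × 29.56% / 15.89% = 1.3971
β_Durant = 0.738 × 18.12% / 15.89% = 0.8416
β_Wren = 0.741 × 48.23% / 15.89% = 2.2491
β_Maddox = 0.592 × 50.18% / 15.89% = 1.8695
β_Bellamy = 0.473 × 15.60% / 15.89% = 0.4644
β_P = Σ w_i β_i = 0.17×1.1581 + 0.05×1.3971 + 0.11×0.8416 + 0.24×2.2491 + 0.23×1.8695 + 0.20×0.4644 = 1.4220
E(R_P) = R_f + β_P × MRP = 1.88% + 1.4220 × 8.76% = 14.34%

14.34%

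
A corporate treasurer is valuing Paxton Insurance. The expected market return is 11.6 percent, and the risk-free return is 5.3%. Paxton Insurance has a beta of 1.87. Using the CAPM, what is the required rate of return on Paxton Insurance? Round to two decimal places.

Market risk premium = E(R_m) − R_f = 11.6% − 5.3% = 6.30%
E(R) = R_f + β × MRP = 5.3% + 1.87 × 6.3% = 17.08%

17.08%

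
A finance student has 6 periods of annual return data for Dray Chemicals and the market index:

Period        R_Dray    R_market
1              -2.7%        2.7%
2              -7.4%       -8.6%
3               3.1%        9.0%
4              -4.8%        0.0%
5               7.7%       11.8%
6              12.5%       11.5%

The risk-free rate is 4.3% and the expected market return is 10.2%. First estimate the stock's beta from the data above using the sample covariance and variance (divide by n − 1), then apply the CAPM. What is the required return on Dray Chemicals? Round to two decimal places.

9.54%

Mean R_i = (-2.7 − 7.4 + 3.1 − 4.8 + 7.7 + 12.5) / 6 = 1.4000%
Mean R_m = (2.7 − 8.6 + 9.0 + 0.0 + 11.8 + 11.5) / 6 = 4.4000%
Σ(R_i − R̄_i)(R_m − R̄_m) = 281.9000  ⇒  Cov = 281.9000 / 5 = 56.3800
Σ(R_m − R̄_m)² = 317.5800  ⇒  Var(R_m) = 317.5800 / 5 = 63.5160
β = Cov / Var(R_m) = 56.3800 / 63.5160 = 0.8877
MRP = 10.2% − 4.3% = 5.90%
E(R) = R_f + β × MRP = 4.3% + 0.8877 × 5.9% = 9.54%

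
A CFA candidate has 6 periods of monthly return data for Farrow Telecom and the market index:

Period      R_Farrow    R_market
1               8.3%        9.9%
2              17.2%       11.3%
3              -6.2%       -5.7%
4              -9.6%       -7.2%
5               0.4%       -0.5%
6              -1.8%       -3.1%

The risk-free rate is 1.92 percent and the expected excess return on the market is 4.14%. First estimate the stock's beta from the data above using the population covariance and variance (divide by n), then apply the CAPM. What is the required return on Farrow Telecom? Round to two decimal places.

Mean R_i = (8.3 + 17.2 − 6.2 − 9.6 + 0.4 − 1.8) / 6 = 1.3833%
Mean R_m = (9.9 + 11.3 − 5.7 − 7.2 − 0.5 − 3.1) / 6 = 0.7833%
Σ(R_i − R̄_i)(R_m − R̄_m) = 379.8683  ⇒  Cov = 379.8683 / 6 = 63.3114
Σ(R_m − R̄_m)² = 316.2083  ⇒  Var(R_m) = 316.2083 / 6 = 52.7014
β = Cov / Var(R_m) = 63.3114 / 52.7014 = 1.2013
E(R) = R_f + β × MRP = 1.92% + 1.2013 × 4.14% = 6.89%

6.89%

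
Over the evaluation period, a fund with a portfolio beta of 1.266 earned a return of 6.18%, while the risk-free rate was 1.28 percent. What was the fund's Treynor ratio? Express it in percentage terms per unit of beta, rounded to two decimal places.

Treynor = (R_P − R_f) / β_P = (6.18% − 1.28%) / 1.2660 = 4.90% / 1.2660 = 3.87%

3.87%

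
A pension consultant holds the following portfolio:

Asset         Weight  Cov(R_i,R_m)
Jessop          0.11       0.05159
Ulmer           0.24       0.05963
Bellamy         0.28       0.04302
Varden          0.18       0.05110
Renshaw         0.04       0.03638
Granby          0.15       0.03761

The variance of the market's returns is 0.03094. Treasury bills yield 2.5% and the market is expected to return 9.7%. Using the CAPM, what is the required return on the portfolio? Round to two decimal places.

13.75%

β_Jessop = 0.05159 / 0.03094 = 1.6674
β_Ulmer = 0.05963 / 0.03094 = 1.9273
β_Bellamy = 0.04302 / 0.03094 = 1.3904
β_Varden = 0.05110 / 0.03094 = 1.6516
β_Renshaw = 0.03638 / 0.03094 = 1.1758
β_Granby = 0.03761 / 0.03094 = 1.2156
β_P = Σ w_i β_i = 0.11×1.6674 + 0.24×1.9273 + 0.28×1.3904 + 0.18×1.6516 + 0.04×1.1758 + 0.15×1.2156 = 1.5619
MRP = 9.7% − 2.5% = 7.20%
E(R_P) = R_f + β_P × MRP = 2.5% + 1.5619 × 7.2% = 13.75%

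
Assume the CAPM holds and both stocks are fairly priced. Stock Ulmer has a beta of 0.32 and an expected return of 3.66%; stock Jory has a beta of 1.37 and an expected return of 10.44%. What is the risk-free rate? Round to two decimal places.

1.59%

Both satisfy E(R) = R_f + β·MRP, so the slope of the SML is
MRP = (10.44% − 3.66%) / (1.37 − 0.32) = 6.78% / 1.05 = 6.4571%
R_f = E(R_Ulmer) − β_Ulmer·MRP = 3.66% − 0.32 × 6.4571% = 1.5937%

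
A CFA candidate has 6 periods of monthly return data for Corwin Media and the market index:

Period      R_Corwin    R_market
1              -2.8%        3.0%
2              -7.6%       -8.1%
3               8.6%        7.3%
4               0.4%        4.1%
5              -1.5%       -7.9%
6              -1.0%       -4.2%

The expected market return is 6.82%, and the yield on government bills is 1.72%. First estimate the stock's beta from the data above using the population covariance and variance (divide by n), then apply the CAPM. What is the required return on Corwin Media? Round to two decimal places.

4.74%

Mean R_i = (-2.8 − 7.6 + 8.6 + 0.4 − 1.5 − 1.0) / 6 = -0.6500%
Mean R_m = (3.0 − 8.1 + 7.3 + 4.1 − 7.9 − 4.2) / 6 = -0.9667%
Σ(R_i − R̄_i)(R_m − R̄_m) = 129.8600  ⇒  Cov = 129.8600 / 6 = 21.6433
Σ(R_m − R̄_m)² = 219.1533  ⇒  Var(R_m) = 219.1533 / 6 = 36.5256
β = Cov / Var(R_m) = 21.6433 / 36.5256 = 0.5926
MRP = 6.82% − 1.72% = 5.10%
E(R) = R_f + β × MRP = 1.72% + 0.5926 × 5.10% = 4.74%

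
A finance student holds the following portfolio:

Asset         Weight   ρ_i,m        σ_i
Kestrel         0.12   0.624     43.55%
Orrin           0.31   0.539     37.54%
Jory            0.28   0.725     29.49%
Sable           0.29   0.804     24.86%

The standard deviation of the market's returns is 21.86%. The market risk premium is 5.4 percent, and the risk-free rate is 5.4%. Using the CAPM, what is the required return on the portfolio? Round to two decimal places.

β_Kestrel = 0.624 × 43.55% / 21.86% = 1.2431
β_Orrin = 0.539 × 37.54% / 21.86% = 0.9256
β_Jory = 0.725 × 29.49% / 21.86% = 0.9781
β_Sable = 0.804 × 24.86% / 21.86% = 0.9143
β_P = Σ w_i β_i = 0.12×1.2431 + 0.31×0.9256 + 0.28×0.9781 + 0.29×0.9143 = 0.9751
E(R_P) = R_f + β_P × MRP = 5.4% + 0.9751 × 5.4% = 10.67%

10.67%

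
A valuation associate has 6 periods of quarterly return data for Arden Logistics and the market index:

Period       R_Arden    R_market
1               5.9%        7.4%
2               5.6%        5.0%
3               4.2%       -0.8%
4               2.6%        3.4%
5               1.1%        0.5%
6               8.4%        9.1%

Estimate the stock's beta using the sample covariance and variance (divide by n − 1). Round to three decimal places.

0.541

Mean R_i = (5.9 + 5.6 + 4.2 + 2.6 + 1.1 + 8.4) / 6 = 4.6333%
Mean R_m = (7.4 + 5.0 − 0.8 + 3.4 + 0.5 + 9.1) / 6 = 4.1000%
Σ(R_i − R̄_i)(R_m − R̄_m) = 40.1500  ⇒  Cov = 40.1500 / 5 = 8.0300
Σ(R_m − R̄_m)² = 74.1600  ⇒  Var(R_m) = 74.1600 / 5 = 14.8320
β = Cov / Var(R_m) = 8.0300 / 14.8320 = 0.5414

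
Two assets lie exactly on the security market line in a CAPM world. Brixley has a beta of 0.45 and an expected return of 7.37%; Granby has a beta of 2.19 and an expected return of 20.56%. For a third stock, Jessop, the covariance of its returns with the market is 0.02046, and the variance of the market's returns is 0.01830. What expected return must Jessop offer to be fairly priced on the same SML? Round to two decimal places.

MRP = (20.56% − 7.37%) / (2.19 − 0.45) = 7.5805%
R_f = 7.37% − 0.45 × 7.5805% = 3.9588%
β_Jessop = Cov / Var(R_m) = 0.02046 / 0.01830 = 1.1180
E(R_Jessop) = R_f + β × MRP = 3.9588% + 1.1180 × 7.5805% = 12.43%

12.43%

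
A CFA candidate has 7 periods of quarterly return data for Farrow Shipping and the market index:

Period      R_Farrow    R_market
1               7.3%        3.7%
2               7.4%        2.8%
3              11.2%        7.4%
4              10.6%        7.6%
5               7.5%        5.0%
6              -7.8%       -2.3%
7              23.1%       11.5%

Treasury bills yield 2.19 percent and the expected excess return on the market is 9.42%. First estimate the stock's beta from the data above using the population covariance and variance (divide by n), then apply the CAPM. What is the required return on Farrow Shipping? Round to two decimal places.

21.09%

Mean R_i = (7.3 + 7.4 + 11.2 + 10.6 + 7.5 − 7.8 + 23.1) / 7 = 8.4714%
Mean R_m = (3.7 + 2.8 + 7.4 + 7.6 + 5.0 − 2.3 + 11.5) / 7 = 5.1000%
Σ(R_i − R̄_i)(R_m − R̄_m) = 229.8300  ⇒  Cov = 229.8300 / 7 = 32.8329
Σ(R_m − R̄_m)² = 114.5200  ⇒  Var(R_m) = 114.5200 / 7 = 16.3600
β = Cov / Var(R_m) = 32.8329 / 16.3600 = 2.0069
E(R) = R_f + β × MRP = 2.19% + 2.0069 × 9.42% = 21.09%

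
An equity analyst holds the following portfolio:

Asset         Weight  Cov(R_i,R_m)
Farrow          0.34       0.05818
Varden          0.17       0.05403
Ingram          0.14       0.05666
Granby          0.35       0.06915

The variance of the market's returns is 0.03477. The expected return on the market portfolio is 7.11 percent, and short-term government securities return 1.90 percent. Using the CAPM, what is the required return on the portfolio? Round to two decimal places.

β_Farrow = 0.05818 / 0.03477 = 1.6733
β_Varden = 0.05403 / 0.03477 = 1.5539
β_Ingram = 0.05666 / 0.03477 = 1.6296
β_Granby = 0.06915 / 0.03477 = 1.9888
β_P = Σ w_i β_i = 0.34×1.6733 + 0.17×1.5539 + 0.14×1.6296 + 0.35×1.9888 = 1.7573
MRP = 7.11% − 1.90% = 5.21%
E(R_P) = R_f + β_P × MRP = 1.90% + 1.7573 × 5.21% = 11.06%

11.06%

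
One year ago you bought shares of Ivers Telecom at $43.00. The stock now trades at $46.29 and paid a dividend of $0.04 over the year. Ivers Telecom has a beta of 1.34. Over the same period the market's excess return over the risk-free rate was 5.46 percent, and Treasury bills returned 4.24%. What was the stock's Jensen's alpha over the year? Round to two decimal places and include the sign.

-3.81%

Realised HPR = (P1 + D1 − P0) / P0 = (46.29 + 0.04 − 43.00) / 43.00 = 3.33 / 43.00 = 7.7442%
CAPM required = R_f + β·MRP = 4.24% + 1.34 × 5.46% = 11.5564%
α = realised − required = 7.7442% − 11.5564% = -3.81%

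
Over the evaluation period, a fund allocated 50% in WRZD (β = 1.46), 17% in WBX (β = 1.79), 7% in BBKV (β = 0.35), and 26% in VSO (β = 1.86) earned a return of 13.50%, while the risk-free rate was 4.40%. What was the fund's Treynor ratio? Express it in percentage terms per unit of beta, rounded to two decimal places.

β_P = 0.50×1.46 + 0.17×1.79 + 0.07×0.35 + 0.26×1.86 = 1.5424
Treynor = (R_P − R_f) / β_P = (13.50% − 4.40%) / 1.5424 = 9.10% / 1.5424 = 5.90%

5.90%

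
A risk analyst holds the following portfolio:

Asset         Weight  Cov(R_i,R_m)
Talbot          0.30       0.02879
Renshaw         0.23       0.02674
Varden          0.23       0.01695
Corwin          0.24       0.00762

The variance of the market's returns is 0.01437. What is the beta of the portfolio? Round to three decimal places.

β_Talbot = 0.02879 / 0.01437 = 2.0035
β_Renshaw = 0.02674 / 0.01437 = 1.8608
β_Varden = 0.01695 / 0.01437 = 1.1795
β_Corwin = 0.00762 / 0.01437 = 0.5303
β_P = Σ w_i β_i = 0.30×2.0035 + 0.23×1.8608 + 0.23×1.1795 + 0.24×0.5303 = 1.4276

1.428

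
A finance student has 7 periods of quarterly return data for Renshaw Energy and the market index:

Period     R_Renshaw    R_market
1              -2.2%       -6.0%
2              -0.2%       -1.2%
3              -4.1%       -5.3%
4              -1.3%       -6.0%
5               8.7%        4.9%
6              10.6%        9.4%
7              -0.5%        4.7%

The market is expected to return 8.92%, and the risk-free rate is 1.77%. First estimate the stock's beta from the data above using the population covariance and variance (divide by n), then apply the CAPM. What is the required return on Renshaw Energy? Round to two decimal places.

Mean R_i = (-2.2 − 0.2 − 4.1 − 1.3 + 8.7 + 10.6 − 0.5) / 7 = 1.5714%
Mean R_m = (-6.0 − 1.2 − 5.3 − 6.0 + 4.9 + 9.4 + 4.7) / 7 = 0.0714%
Σ(R_i − R̄_i)(R_m − R̄_m) = 182.1043  ⇒  Cov = 182.1043 / 7 = 26.0149
Σ(R_m − R̄_m)² = 235.9543  ⇒  Var(R_m) = 235.9543 / 7 = 33.7078
β = Cov / Var(R_m) = 26.0149 / 33.7078 = 0.7718
MRP = 8.92% − 1.77% = 7.15%
E(R) = R_f + β × MRP = 1.77% + 0.7718 × 7.15% = 7.29%

7.29%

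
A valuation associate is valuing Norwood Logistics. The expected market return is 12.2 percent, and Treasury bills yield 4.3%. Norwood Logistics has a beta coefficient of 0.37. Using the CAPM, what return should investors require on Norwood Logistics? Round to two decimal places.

7.22%

Market risk premium = E(R_m) − R_f = 12.2% − 4.3% = 7.90%
E(R) = R_f + β × MRP = 4.3% + 0.37 × 7.9% = 7.22%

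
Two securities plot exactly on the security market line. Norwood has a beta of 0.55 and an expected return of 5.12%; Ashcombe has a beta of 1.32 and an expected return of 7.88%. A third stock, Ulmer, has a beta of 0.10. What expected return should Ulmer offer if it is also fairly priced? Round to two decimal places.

3.51%

MRP (SML slope) = (7.88% − 5.12%) / (1.32 − 0.55) = 2.76% / 0.77 = 3.5844%
R_f (intercept) = 5.12% − 0.55 × 3.5844% = 3.1486%
E(R_Ulmer) = R_f + β × MRP = 3.1486% + 0.10 × 3.5844% = 3.51%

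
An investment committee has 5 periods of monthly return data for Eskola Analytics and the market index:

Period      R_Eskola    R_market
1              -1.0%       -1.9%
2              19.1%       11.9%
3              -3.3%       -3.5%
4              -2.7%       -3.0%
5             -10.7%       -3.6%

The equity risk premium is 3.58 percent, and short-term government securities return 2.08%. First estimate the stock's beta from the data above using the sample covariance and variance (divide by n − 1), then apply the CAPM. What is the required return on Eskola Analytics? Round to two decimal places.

7.81%

Mean R_i = (-1.0 + 19.1 − 3.3 − 2.7 − 10.7) / 5 = 0.2800%
Mean R_m = (-1.9 + 11.9 − 3.5 − 3.0 − 3.6) / 5 = -0.0200%
Σ(R_i − R̄_i)(R_m − R̄_m) = 287.3880  ⇒  Cov = 287.3880 / 4 = 71.8470
Σ(R_m − R̄_m)² = 179.4280  ⇒  Var(R_m) = 179.4280 / 4 = 44.8570
β = Cov / Var(R_m) = 71.8470 / 44.8570 = 1.6017
E(R) = R_f + β × MRP = 2.08% + 1.6017 × 3.58% = 7.81%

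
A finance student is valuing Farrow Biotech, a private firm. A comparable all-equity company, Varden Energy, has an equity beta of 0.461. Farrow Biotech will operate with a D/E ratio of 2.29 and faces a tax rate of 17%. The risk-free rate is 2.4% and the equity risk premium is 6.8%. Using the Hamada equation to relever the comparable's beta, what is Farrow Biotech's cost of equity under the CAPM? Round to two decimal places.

11.49%

β_L = β_U × [1 + (1 − t)(D/E)] = 0.461 × [1 + (1 − 0.17) × 2.29]
    = 0.461 × [1 + 0.83 × 2.29] = 0.461 × 2.9007 = 1.3372
E(R) = R_f + β_L × MRP = 2.4% + 1.3372 × 6.8% = 11.49%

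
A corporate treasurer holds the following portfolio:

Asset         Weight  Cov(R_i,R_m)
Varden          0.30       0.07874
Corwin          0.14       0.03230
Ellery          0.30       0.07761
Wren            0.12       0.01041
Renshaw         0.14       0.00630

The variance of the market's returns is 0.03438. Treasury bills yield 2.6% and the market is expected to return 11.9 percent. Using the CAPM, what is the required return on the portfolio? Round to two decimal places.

β_Varden = 0.07874 / 0.03438 = 2.2903
β_Corwin = 0.03230 / 0.03438 = 0.9395
β_Ellery = 0.07761 / 0.03438 = 2.2574
β_Wren = 0.01041 / 0.03438 = 0.3028
β_Renshaw = 0.00630 / 0.03438 = 0.1832
β_P = Σ w_i β_i = 0.30×2.2903 + 0.14×0.9395 + 0.30×2.2574 + 0.12×0.3028 + 0.14×0.1832 = 1.5578
MRP = 11.9% − 2.6% = 9.30%
E(R_P) = R_f + β_P × MRP = 2.6% + 1.5578 × 9.3% = 17.09%

17.09%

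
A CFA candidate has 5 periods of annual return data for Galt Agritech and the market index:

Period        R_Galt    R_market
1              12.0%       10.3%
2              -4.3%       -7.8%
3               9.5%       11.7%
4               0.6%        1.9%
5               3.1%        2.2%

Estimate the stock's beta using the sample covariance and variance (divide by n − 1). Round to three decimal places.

Mean R_i = (12.0 − 4.3 + 9.5 + 0.6 + 3.1) / 5 = 4.1800%
Mean R_m = (10.3 − 7.8 + 11.7 + 1.9 + 2.2) / 5 = 3.6600%
Σ(R_i − R̄_i)(R_m − R̄_m) = 199.7560  ⇒  Cov = 199.7560 / 4 = 49.9390
Σ(R_m − R̄_m)² = 245.2920  ⇒  Var(R_m) = 245.2920 / 4 = 61.3230
β = Cov / Var(R_m) = 49.9390 / 61.3230 = 0.8144

0.814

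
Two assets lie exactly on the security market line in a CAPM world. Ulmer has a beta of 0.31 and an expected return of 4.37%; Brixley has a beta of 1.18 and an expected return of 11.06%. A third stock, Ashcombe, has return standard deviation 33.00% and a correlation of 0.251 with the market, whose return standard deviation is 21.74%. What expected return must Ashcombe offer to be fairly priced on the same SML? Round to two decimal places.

4.92%

MRP = (11.06% − 4.37%) / (1.18 − 0.31) = 7.6897%
R_f = 4.37% − 0.31 × 7.6897% = 1.9862%
β_Ashcombe = ρ·σ_i/σ_m = 0.251 × 33.00 / 21.74 = 0.3810
E(R_Ashcombe) = R_f + β × MRP = 1.9862% + 0.3810 × 7.6897% = 4.92%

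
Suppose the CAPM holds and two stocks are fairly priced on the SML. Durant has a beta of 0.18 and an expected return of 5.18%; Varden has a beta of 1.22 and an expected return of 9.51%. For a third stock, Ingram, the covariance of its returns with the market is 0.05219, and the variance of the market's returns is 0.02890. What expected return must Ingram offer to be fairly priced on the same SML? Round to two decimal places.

MRP = (9.51% − 5.18%) / (1.22 − 0.18) = 4.1635%
R_f = 5.18% − 0.18 × 4.1635% = 4.4306%
β_Ingram = Cov / Var(R_m) = 0.05219 / 0.02890 = 1.8059
E(R_Ingram) = R_f + β × MRP = 4.4306% + 1.8059 × 4.1635% = 11.95%

11.95%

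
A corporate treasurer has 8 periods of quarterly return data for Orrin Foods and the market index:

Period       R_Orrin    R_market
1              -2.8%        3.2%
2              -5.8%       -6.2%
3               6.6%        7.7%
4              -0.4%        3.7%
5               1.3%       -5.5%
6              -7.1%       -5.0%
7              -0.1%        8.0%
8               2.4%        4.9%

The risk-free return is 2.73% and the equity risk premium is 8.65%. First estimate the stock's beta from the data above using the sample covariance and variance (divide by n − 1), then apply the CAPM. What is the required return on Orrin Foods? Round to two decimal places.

7.00%

Mean R_i = (-2.8 − 5.8 + 6.6 − 0.4 + 1.3 − 7.1 − 0.1 + 2.4) / 8 = -0.7375%
Mean R_m = (3.2 − 6.2 + 7.7 + 3.7 − 5.5 − 5.0 + 8.0 + 4.9) / 8 = 1.3500%
Σ(R_i − R̄_i)(R_m − R̄_m) = 123.6150  ⇒  Cov = 123.6150 / 7 = 17.6593
Σ(R_m − R̄_m)² = 250.3400  ⇒  Var(R_m) = 250.3400 / 7 = 35.7629
β = Cov / Var(R_m) = 17.6593 / 35.7629 = 0.4938
E(R) = R_f + β × MRP = 2.73% + 0.4938 × 8.65% = 7.00%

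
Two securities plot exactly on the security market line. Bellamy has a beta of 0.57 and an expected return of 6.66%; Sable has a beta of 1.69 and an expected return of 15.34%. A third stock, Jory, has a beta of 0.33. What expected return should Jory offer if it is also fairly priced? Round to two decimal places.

MRP (SML slope) = (15.34% − 6.66%) / (1.69 − 0.57) = 8.68% / 1.12 = 7.7500%
R_f (intercept) = 6.66% − 0.57 × 7.7500% = 2.2425%
E(R_Jory) = R_f + β × MRP = 2.2425% + 0.33 × 7.7500% = 4.80%

4.80%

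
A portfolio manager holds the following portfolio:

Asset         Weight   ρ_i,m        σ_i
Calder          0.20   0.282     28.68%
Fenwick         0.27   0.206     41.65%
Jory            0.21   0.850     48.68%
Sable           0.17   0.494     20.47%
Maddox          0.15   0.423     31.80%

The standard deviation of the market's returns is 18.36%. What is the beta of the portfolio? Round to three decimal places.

β_Calder = 0.282 × 28.68% / 18.36% = 0.4405
β_Fenwick = 0.206 × 41.65% / 18.36% = 0.4673
β_Jory = 0.850 × 48.68% / 18.36% = 2.2537
β_Sable = 0.494 × 20.47% / 18.36% = 0.5508
β_Maddox = 0.423 × 31.80% / 18.36% = 0.7326
β_P = Σ w_i β_i = 0.20×0.4405 + 0.27×0.4673 + 0.21×2.2537 + 0.17×0.5508 + 0.15×0.7326 = 0.8911

0.891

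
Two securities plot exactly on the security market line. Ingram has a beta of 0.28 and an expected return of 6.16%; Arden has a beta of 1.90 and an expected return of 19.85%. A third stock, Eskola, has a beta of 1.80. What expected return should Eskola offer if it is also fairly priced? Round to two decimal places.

MRP (SML slope) = (19.85% − 6.16%) / (1.90 − 0.28) = 13.69% / 1.62 = 8.4506%
R_f (intercept) = 6.16% − 0.28 × 8.4506% = 3.7938%
E(R_Eskola) = R_f + β × MRP = 3.7938% + 1.80 × 8.4506% = 19.00%

19.00%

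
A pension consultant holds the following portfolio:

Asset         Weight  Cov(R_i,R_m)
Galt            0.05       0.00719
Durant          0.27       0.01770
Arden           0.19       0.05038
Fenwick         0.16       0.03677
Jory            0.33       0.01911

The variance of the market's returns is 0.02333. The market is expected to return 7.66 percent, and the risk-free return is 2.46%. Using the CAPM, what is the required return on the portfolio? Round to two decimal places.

8.46%

β_Galt = 0.00719 / 0.02333 = 0.3082
β_Durant = 0.01770 / 0.02333 = 0.7587
β_Arden = 0.05038 / 0.02333 = 2.1595
β_Fenwick = 0.03677 / 0.02333 = 1.5761
β_Jory = 0.01911 / 0.02333 = 0.8191
β_P = Σ w_i β_i = 0.05×0.3082 + 0.27×0.7587 + 0.19×2.1595 + 0.16×1.5761 + 0.33×0.8191 = 1.1530
MRP = 7.66% − 2.46% = 5.20%
E(R_P) = R_f + β_P × MRP = 2.46% + 1.1530 × 5.20% = 8.46%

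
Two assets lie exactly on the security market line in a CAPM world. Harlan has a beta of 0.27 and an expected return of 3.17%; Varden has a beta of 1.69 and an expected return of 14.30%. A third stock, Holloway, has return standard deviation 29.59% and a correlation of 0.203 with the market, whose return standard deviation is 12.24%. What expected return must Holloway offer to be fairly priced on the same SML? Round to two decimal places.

MRP = (14.30% − 3.17%) / (1.69 − 0.27) = 7.8380%
R_f = 3.17% − 0.27 × 7.8380% = 1.0537%
β_Holloway = ρ·σ_i/σ_m = 0.203 × 29.59 / 12.24 = 0.4907
E(R_Holloway) = R_f + β × MRP = 1.0537% + 0.4907 × 7.8380% = 4.90%

4.90%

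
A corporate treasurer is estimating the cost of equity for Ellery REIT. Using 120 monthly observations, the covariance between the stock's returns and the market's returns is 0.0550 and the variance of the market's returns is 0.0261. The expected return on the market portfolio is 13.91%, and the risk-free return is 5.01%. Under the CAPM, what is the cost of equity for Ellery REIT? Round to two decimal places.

23.76%

β = Cov(R_i, R_m) / Var(R_m) = 0.0550 / 0.0261 = 2.1073
MRP = 13.91% − 5.01% = 8.90%
E(R) = R_f + β × MRP = 5.01% + 2.1073 × 8.90% = 23.76%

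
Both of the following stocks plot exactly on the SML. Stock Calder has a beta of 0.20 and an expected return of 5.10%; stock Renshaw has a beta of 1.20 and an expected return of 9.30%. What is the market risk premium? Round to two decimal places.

Both satisfy E(R) = R_f + β·MRP, so the slope of the SML is
MRP = (9.30% − 5.10%) / (1.20 − 0.20) = 4.20% / 1.00 = 4.2000%

4.20%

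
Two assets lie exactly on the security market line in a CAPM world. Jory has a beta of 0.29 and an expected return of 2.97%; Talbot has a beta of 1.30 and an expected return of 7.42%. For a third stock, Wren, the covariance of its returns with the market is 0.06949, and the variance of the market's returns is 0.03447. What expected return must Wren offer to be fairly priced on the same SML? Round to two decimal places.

MRP = (7.42% − 2.97%) / (1.30 − 0.29) = 4.4059%
R_f = 2.97% − 0.29 × 4.4059% = 1.6923%
β_Wren = Cov / Var(R_m) = 0.06949 / 0.03447 = 2.0160
E(R_Wren) = R_f + β × MRP = 1.6923% + 2.0160 × 4.4059% = 10.57%

10.57%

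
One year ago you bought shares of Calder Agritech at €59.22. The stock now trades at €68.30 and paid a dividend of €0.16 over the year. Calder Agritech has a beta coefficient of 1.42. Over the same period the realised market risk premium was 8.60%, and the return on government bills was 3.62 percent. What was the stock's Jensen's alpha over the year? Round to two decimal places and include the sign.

-0.23%

Realised HPR = (P1 + D1 − P0) / P0 = (68.30 + 0.16 − 59.22) / 59.22 = 9.24 / 59.22 = 15.6028%
CAPM required = R_f + β·MRP = 3.62% + 1.42 × 8.60% = 15.8320%
α = realised − required = 15.6028% − 15.8320% = -0.23%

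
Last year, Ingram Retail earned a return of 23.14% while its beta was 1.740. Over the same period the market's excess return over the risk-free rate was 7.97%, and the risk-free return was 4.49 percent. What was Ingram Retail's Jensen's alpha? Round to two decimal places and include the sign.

+4.78%

CAPM benchmark = R_f + β(R_m − R_f) = 4.49% + 1.740 × 7.97% = 18.35780%
α = actual − benchmark = 23.14% − 18.35780% = +4.78%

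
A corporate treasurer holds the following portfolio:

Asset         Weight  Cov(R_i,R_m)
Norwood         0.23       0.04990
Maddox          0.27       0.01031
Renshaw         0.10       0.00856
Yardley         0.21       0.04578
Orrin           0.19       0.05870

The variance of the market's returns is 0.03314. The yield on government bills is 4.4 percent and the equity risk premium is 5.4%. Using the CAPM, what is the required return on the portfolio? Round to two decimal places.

β_Norwood = 0.04990 / 0.03314 = 1.5057
β_Maddox = 0.01031 / 0.03314 = 0.3111
β_Renshaw = 0.00856 / 0.03314 = 0.2583
β_Yardley = 0.04578 / 0.03314 = 1.3814
β_Orrin = 0.05870 / 0.03314 = 1.7713
β_P = Σ w_i β_i = 0.23×1.5057 + 0.27×0.3111 + 0.10×0.2583 + 0.21×1.3814 + 0.19×1.7713 = 1.0828
E(R_P) = R_f + β_P × MRP = 4.4% + 1.0828 × 5.4% = 10.25%

10.25%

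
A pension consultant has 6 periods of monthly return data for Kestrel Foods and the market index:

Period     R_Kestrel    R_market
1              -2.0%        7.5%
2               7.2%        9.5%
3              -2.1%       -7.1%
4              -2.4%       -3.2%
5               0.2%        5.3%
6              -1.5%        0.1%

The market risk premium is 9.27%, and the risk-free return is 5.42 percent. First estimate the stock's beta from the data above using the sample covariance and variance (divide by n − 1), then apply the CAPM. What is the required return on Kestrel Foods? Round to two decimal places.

Mean R_i = (-2.0 + 7.2 − 2.1 − 2.4 + 0.2 − 1.5) / 6 = -0.1000%
Mean R_m = (7.5 + 9.5 − 7.1 − 3.2 + 5.3 + 0.1) / 6 = 2.0167%
Σ(R_i − R̄_i)(R_m − R̄_m) = 78.1100  ⇒  Cov = 78.1100 / 5 = 15.6220
Σ(R_m − R̄_m)² = 210.8483  ⇒  Var(R_m) = 210.8483 / 5 = 42.1697
β = Cov / Var(R_m) = 15.6220 / 42.1697 = 0.3705
E(R) = R_f + β × MRP = 5.42% + 0.3705 × 9.27% = 8.85%

8.85%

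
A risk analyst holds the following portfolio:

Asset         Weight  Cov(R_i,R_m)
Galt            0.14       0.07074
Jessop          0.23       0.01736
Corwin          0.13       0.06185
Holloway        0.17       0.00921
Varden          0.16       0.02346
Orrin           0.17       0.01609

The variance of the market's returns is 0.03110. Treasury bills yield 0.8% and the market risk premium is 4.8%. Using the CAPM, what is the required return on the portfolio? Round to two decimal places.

β_Galt = 0.07074 / 0.03110 = 2.2746
β_Jessop = 0.01736 / 0.03110 = 0.5582
β_Corwin = 0.06185 / 0.03110 = 1.9887
β_Holloway = 0.00921 / 0.03110 = 0.2961
β_Varden = 0.02346 / 0.03110 = 0.7543
β_Orrin = 0.01609 / 0.03110 = 0.5174
β_P = Σ w_i β_i = 0.14×2.2746 + 0.23×0.5582 + 0.13×1.9887 + 0.17×0.2961 + 0.16×0.7543 + 0.17×0.5174 = 0.9643
E(R_P) = R_f + β_P × MRP = 0.8% + 0.9643 × 4.8% = 5.43%

5.43%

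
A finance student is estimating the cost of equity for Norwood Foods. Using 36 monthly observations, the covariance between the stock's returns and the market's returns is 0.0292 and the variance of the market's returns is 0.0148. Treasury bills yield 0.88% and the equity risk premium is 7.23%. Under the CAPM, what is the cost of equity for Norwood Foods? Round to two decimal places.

15.14%

β = Cov(R_i, R_m) / Var(R_m) = 0.0292 / 0.0148 = 1.9730
E(R) = R_f + β × MRP = 0.88% + 1.9730 × 7.23% = 15.14%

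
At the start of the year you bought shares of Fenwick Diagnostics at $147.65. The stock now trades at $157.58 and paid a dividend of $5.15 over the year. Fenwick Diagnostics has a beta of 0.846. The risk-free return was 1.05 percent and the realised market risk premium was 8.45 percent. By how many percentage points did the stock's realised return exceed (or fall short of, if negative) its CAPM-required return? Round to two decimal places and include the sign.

+2.01%

Realised HPR = (P1 + D1 − P0) / P0 = (157.58 + 5.15 − 147.65) / 147.65 = 15.08 / 147.65 = 10.2133%
CAPM required = R_f + β·MRP = 1.05% + 0.846 × 8.45% = 8.19870%
α = realised − required = 10.2133% − 8.19870% = +2.01%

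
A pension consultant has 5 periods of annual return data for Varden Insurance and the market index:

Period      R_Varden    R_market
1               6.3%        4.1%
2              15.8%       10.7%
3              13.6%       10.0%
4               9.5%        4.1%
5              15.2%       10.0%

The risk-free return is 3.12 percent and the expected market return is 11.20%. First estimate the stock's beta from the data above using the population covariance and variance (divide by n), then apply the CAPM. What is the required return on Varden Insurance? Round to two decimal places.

12.35%

Mean R_i = (6.3 + 15.8 + 13.6 + 9.5 + 15.2) / 5 = 12.0800%
Mean R_m = (4.1 + 10.7 + 10.0 + 4.1 + 10.0) / 5 = 7.7800%
Σ(R_i − R̄_i)(R_m − R̄_m) = 51.9280  ⇒  Cov = 51.9280 / 5 = 10.3856
Σ(R_m − R̄_m)² = 45.4680  ⇒  Var(R_m) = 45.4680 / 5 = 9.0936
β = Cov / Var(R_m) = 10.3856 / 9.0936 = 1.1421
MRP = 11.20% − 3.12% = 8.08%
E(R) = R_f + β × MRP = 3.12% + 1.1421 × 8.08% = 12.35%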